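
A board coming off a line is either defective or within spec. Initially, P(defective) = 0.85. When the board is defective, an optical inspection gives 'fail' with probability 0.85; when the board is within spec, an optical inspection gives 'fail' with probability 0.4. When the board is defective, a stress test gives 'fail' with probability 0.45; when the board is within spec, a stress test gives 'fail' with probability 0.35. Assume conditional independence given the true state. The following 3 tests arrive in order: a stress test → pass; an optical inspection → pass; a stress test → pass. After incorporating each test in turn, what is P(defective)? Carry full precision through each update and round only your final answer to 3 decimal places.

0.504

Apply Bayes' rule sequentially, carrying P(defective) forward.
After a stress test='pass': P(defective) = 0.55·0.8500 / (0.55·0.8500 + 0.65·0.1500) ≈ 0.8274
After an optical inspection='pass': P(defective) = 0.15·0.8274 / (0.15·0.8274 + 0.6·0.1726) ≈ 0.5452
After a stress test='pass': P(defective) = 0.55·0.5452 / (0.55·0.5452 + 0.65·0.4548) ≈ 0.5035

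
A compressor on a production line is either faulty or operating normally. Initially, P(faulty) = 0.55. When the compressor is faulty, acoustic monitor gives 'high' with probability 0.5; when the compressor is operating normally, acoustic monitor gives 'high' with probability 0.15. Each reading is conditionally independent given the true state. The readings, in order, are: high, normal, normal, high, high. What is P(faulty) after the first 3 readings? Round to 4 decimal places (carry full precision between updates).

0.5850

Apply Bayes' rule sequentially, carrying P(faulty) forward.
After 'high': P(faulty) = 0.5·0.5500 / (0.5·0.5500 + 0.15·0.4500) ≈ 0.8029
After 'normal': P(faulty) = 0.5·0.8029 / (0.5·0.8029 + 0.85·0.1971) ≈ 0.7056
After 'normal': P(faulty) = 0.5·0.7056 / (0.5·0.7056 + 0.85·0.2944) ≈ 0.5850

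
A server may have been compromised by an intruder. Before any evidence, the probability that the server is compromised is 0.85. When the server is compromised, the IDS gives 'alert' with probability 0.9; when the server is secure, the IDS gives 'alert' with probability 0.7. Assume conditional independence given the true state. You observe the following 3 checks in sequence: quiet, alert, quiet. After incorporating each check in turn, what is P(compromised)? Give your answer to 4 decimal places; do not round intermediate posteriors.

After 'quiet': P(compromised) = 0.1·0.8500 / (0.1·0.8500 + 0.3·0.1500) ≈ 0.6538
After 'alert': P(compromised) = 0.9·0.6538 / (0.9·0.6538 + 0.7·0.3462) ≈ 0.7083
After 'quiet': P(compromised) = 0.1·0.7083 / (0.1·0.7083 + 0.3·0.2917) ≈ 0.4474

0.4474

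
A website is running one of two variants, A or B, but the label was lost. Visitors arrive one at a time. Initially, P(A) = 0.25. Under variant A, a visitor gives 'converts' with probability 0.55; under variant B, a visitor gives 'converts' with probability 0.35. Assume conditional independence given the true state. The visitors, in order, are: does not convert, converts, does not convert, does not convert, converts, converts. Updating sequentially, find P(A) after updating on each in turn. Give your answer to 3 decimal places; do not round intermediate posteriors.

0.300

After 'does not convert': P(A) = 0.45·0.2500 / (0.45·0.2500 + 0.65·0.7500) ≈ 0.1875
After 'converts': P(A) = 0.55·0.1875 / (0.55·0.1875 + 0.35·0.8125) ≈ 0.2661
After 'does not convert': P(A) = 0.45·0.2661 / (0.45·0.2661 + 0.65·0.7339) ≈ 0.2007
After 'does not convert': P(A) = 0.45·0.2007 / (0.45·0.2007 + 0.65·0.7993) ≈ 0.1481
After 'converts': P(A) = 0.55·0.1481 / (0.55·0.1481 + 0.35·0.8519) ≈ 0.2145
After 'converts': P(A) = 0.55·0.2145 / (0.55·0.2145 + 0.35·0.7855) ≈ 0.3003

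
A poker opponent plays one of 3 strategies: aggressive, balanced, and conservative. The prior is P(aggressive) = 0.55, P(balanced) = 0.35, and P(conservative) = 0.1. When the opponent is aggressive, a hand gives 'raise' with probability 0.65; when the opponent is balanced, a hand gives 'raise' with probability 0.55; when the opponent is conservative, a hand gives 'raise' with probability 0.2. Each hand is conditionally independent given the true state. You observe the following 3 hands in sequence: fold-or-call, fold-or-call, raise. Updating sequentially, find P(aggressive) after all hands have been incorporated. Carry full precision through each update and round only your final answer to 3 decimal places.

After 'fold-or-call': normaliser = 0.35·0.5500 + 0.45·0.3500 + 0.8·0.1000; P(aggressive) ≈ 0.4477, P(balanced) ≈ 0.3663, P(conservative) ≈ 0.1860
After 'fold-or-call': normaliser = 0.35·0.4477 + 0.45·0.3663 + 0.8·0.1860; P(aggressive) ≈ 0.3331, P(balanced) ≈ 0.3504, P(conservative) ≈ 0.3164
After 'raise': normaliser = 0.65·0.3331 + 0.55·0.3504 + 0.2·0.3164; P(aggressive) ≈ 0.4582, P(balanced) ≈ 0.4079, P(conservative) ≈ 0.1339

0.458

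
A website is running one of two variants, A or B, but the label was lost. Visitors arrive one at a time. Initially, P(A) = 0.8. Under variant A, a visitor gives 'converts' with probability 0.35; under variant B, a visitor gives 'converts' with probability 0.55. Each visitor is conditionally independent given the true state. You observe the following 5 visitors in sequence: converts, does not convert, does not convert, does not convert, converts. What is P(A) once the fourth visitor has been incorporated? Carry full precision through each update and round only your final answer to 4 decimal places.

0.8847

After 'converts': P(A) = 0.35·0.8000 / (0.35·0.8000 + 0.55·0.2000) ≈ 0.7179
After 'does not convert': P(A) = 0.65·0.7179 / (0.65·0.7179 + 0.45·0.2821) ≈ 0.7862
After 'does not convert': P(A) = 0.65·0.7862 / (0.65·0.7862 + 0.45·0.2138) ≈ 0.8415
After 'does not convert': P(A) = 0.65·0.8415 / (0.65·0.8415 + 0.45·0.1585) ≈ 0.8847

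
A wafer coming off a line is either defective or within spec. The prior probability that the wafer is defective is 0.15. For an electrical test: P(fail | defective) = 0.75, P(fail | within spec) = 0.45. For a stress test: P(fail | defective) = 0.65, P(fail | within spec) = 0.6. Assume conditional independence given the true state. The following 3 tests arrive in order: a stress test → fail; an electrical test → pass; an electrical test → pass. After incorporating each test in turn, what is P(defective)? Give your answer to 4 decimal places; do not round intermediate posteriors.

Each posterior becomes the prior for the next update.
After a stress test='fail': P(defective) = 0.65·0.1500 / (0.65·0.1500 + 0.6·0.8500) ≈ 0.1605
After an electrical test='pass': P(defective) = 0.25·0.1605 / (0.25·0.1605 + 0.55·0.8395) ≈ 0.0800
After an electrical test='pass': P(defective) = 0.25·0.0800 / (0.25·0.0800 + 0.55·0.9200) ≈ 0.0380

0.0380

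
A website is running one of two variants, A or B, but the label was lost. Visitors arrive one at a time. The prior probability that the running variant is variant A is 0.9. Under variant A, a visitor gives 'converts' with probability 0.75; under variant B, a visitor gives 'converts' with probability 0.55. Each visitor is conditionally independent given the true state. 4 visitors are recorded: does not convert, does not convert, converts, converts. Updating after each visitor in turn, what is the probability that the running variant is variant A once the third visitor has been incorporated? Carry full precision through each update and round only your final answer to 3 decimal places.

0.791

After 'does not convert': P(A) = 0.25·0.9000 / (0.25·0.9000 + 0.45·0.1000) ≈ 0.8333
After 'does not convert': P(A) = 0.25·0.8333 / (0.25·0.8333 + 0.45·0.1667) ≈ 0.7353
After 'converts': P(A) = 0.75·0.7353 / (0.75·0.7353 + 0.55·0.2647) ≈ 0.7911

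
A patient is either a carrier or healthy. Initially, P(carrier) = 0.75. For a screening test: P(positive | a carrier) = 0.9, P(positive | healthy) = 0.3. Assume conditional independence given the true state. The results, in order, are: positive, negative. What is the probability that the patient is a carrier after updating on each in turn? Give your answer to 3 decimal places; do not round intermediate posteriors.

After 'positive': P(carrier) = 0.9·0.7500 / (0.9·0.7500 + 0.3·0.2500) ≈ 0.9000
After 'negative': P(carrier) = 0.1·0.9000 / (0.1·0.9000 + 0.7·0.1000) ≈ 0.5625

0.563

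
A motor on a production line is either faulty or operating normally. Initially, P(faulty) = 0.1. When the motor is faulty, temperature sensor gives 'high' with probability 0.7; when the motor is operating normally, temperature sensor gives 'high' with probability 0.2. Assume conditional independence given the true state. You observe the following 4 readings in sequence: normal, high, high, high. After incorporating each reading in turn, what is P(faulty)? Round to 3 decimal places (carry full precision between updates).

After 'normal': P(faulty) = 0.3·0.1000 / (0.3·0.1000 + 0.8·0.9000) ≈ 0.0400
After 'high': P(faulty) = 0.7·0.0400 / (0.7·0.0400 + 0.2·0.9600) ≈ 0.1273
After 'high': P(faulty) = 0.7·0.1273 / (0.7·0.1273 + 0.2·0.8727) ≈ 0.3379
After 'high': P(faulty) = 0.7·0.3379 / (0.7·0.3379 + 0.2·0.6621) ≈ 0.6411

0.641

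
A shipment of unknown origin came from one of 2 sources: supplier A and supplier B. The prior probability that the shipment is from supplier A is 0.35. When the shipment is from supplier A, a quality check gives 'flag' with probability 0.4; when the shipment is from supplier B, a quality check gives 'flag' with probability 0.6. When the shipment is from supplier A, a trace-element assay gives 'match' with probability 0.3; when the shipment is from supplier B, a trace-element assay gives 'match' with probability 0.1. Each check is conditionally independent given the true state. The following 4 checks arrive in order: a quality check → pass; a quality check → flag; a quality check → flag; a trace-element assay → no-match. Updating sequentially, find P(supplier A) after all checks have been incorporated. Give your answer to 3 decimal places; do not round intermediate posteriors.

0.218

After a quality check='pass': P(supplier A) = 0.6·0.3500 / (0.6·0.3500 + 0.4·0.6500) ≈ 0.4468
After a quality check='flag': P(supplier A) = 0.4·0.4468 / (0.4·0.4468 + 0.6·0.5532) ≈ 0.3500
After a quality check='flag': P(supplier A) = 0.4·0.3500 / (0.4·0.3500 + 0.6·0.6500) ≈ 0.2642
After a trace-element assay='no-match': P(supplier A) = 0.7·0.2642 / (0.7·0.2642 + 0.9·0.7358) ≈ 0.2183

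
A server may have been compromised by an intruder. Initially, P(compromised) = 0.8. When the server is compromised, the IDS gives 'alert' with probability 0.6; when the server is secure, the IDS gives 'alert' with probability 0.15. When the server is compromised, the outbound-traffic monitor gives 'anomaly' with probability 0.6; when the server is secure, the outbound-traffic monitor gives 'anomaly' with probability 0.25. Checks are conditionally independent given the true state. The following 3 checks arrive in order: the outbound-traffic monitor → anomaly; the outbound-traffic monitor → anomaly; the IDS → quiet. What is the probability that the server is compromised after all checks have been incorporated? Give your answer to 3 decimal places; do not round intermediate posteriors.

After the outbound-traffic monitor='anomaly': P(compromised) = 0.6·0.8000 / (0.6·0.8000 + 0.25·0.2000) ≈ 0.9057
After the outbound-traffic monitor='anomaly': P(compromised) = 0.6·0.9057 / (0.6·0.9057 + 0.25·0.0943) ≈ 0.9584
After the IDS='quiet': P(compromised) = 0.4·0.9584 / (0.4·0.9584 + 0.85·0.0416) ≈ 0.9156

0.916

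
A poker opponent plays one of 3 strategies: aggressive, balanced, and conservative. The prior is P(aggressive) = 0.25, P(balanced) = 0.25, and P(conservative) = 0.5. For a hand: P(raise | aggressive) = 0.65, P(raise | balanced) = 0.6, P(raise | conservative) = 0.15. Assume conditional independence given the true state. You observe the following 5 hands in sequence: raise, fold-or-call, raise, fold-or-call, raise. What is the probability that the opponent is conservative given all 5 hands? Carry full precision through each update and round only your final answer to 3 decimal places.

After 'raise': normaliser = 0.65·0.2500 + 0.6·0.2500 + 0.15·0.5000; P(aggressive) ≈ 0.4194, P(balanced) ≈ 0.3871, P(conservative) ≈ 0.1935
After 'fold-or-call': normaliser = 0.35·0.4194 + 0.4·0.3871 + 0.85·0.1935; P(aggressive) ≈ 0.3149, P(balanced) ≈ 0.3322, P(conservative) ≈ 0.3529
After 'raise': normaliser = 0.65·0.3149 + 0.6·0.3322 + 0.15·0.3529; P(aggressive) ≈ 0.4479, P(balanced) ≈ 0.4362, P(conservative) ≈ 0.1159
After 'fold-or-call': normaliser = 0.35·0.4479 + 0.4·0.4362 + 0.85·0.1159; P(aggressive) ≈ 0.3648, P(balanced) ≈ 0.4060, P(conservative) ≈ 0.2292
After 'raise': normaliser = 0.65·0.3648 + 0.6·0.4060 + 0.15·0.2292; P(aggressive) ≈ 0.4603, P(balanced) ≈ 0.4729, P(conservative) ≈ 0.0667

0.067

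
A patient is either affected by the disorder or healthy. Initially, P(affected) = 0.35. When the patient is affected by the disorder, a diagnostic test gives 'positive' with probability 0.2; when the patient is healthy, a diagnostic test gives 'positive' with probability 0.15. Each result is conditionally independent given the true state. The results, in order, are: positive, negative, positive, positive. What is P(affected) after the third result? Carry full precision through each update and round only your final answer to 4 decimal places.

After 'positive': P(affected) = 0.2·0.3500 / (0.2·0.3500 + 0.15·0.6500) ≈ 0.4179
After 'negative': P(affected) = 0.8·0.4179 / (0.8·0.4179 + 0.85·0.5821) ≈ 0.4032
After 'positive': P(affected) = 0.2·0.4032 / (0.2·0.4032 + 0.15·0.5968) ≈ 0.4739

0.4739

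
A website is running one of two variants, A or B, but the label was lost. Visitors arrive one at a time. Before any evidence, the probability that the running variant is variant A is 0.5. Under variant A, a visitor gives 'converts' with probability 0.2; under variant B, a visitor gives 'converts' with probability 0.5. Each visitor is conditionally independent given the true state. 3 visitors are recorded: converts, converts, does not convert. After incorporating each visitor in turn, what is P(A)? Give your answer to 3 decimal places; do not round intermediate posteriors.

After 'converts': P(A) = 0.2·0.5000 / (0.2·0.5000 + 0.5·0.5000) ≈ 0.2857
After 'converts': P(A) = 0.2·0.2857 / (0.2·0.2857 + 0.5·0.7143) ≈ 0.1379
After 'does not convert': P(A) = 0.8·0.1379 / (0.8·0.1379 + 0.5·0.8621) ≈ 0.2038

0.204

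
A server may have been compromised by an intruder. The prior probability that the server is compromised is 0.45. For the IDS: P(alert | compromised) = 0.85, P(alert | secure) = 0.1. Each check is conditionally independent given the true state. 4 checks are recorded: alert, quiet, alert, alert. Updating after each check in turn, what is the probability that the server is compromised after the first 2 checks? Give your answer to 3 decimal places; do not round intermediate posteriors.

0.537

After 'alert': P(compromised) = 0.85·0.4500 / (0.85·0.4500 + 0.1·0.5500) ≈ 0.8743
After 'quiet': P(compromised) = 0.15·0.8743 / (0.15·0.8743 + 0.9·0.1257) ≈ 0.5368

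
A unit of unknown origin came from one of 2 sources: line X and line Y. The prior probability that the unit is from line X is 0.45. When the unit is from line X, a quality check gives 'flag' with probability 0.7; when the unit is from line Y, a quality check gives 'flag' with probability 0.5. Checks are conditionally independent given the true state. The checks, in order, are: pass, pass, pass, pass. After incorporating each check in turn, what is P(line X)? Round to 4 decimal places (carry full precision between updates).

0.0959

After 'pass': P(line X) = 0.3·0.4500 / (0.3·0.4500 + 0.5·0.5500) ≈ 0.3293
After 'pass': P(line X) = 0.3·0.3293 / (0.3·0.3293 + 0.5·0.6707) ≈ 0.2275
After 'pass': P(line X) = 0.3·0.2275 / (0.3·0.2275 + 0.5·0.7725) ≈ 0.1502
After 'pass': P(line X) = 0.3·0.1502 / (0.3·0.1502 + 0.5·0.8498) ≈ 0.0959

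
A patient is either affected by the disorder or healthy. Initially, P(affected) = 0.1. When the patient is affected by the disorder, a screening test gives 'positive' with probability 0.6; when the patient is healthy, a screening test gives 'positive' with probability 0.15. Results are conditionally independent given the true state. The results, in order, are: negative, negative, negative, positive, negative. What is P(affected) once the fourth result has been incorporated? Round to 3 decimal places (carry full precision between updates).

0.044

After 'negative': P(affected) = 0.4·0.1000 / (0.4·0.1000 + 0.85·0.9000) ≈ 0.0497
After 'negative': P(affected) = 0.4·0.0497 / (0.4·0.0497 + 0.85·0.9503) ≈ 0.0240
After 'negative': P(affected) = 0.4·0.0240 / (0.4·0.0240 + 0.85·0.9760) ≈ 0.0114
After 'positive': P(affected) = 0.6·0.0114 / (0.6·0.0114 + 0.15·0.9886) ≈ 0.0443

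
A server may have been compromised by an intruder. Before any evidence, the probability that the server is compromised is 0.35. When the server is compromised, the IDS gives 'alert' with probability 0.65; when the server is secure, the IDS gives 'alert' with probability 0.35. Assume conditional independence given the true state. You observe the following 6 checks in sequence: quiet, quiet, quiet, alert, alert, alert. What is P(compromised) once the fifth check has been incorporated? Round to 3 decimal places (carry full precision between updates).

Each posterior becomes the prior for the next update.
After 'quiet': P(compromised) = 0.35·0.3500 / (0.35·0.3500 + 0.65·0.6500) ≈ 0.2248
After 'quiet': P(compromised) = 0.35·0.2248 / (0.35·0.2248 + 0.65·0.7752) ≈ 0.1350
After 'quiet': P(compromised) = 0.35·0.1350 / (0.35·0.1350 + 0.65·0.8650) ≈ 0.0775
After 'alert': P(compromised) = 0.65·0.0775 / (0.65·0.0775 + 0.35·0.9225) ≈ 0.1350
After 'alert': P(compromised) = 0.65·0.1350 / (0.65·0.1350 + 0.35·0.8650) ≈ 0.2248

0.225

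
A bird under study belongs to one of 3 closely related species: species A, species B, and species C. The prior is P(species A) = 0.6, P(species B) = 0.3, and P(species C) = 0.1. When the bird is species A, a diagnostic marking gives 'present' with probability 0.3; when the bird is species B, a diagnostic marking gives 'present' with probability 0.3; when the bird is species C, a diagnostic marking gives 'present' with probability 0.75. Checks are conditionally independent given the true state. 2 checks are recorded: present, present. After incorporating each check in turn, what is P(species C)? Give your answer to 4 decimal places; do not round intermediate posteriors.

0.4098

Apply Bayes' rule sequentially, carrying P(species C) forward.
After 'present': normaliser = 0.3·0.6000 + 0.3·0.3000 + 0.75·0.1000; P(species A) ≈ 0.5217, P(species B) ≈ 0.2609, P(species C) ≈ 0.2174
After 'present': normaliser = 0.3·0.5217 + 0.3·0.2609 + 0.75·0.2174; P(species A) ≈ 0.3934, P(species B) ≈ 0.1967, P(species C) ≈ 0.4098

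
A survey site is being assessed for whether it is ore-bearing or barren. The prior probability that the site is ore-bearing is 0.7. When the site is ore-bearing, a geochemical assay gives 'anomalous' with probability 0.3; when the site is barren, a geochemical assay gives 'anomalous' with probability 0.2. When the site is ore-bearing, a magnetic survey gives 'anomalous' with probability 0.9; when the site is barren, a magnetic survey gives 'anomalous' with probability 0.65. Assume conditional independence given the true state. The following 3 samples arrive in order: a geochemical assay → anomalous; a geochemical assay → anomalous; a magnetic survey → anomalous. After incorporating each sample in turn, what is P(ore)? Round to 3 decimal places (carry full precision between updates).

After a geochemical assay='anomalous': P(ore) = 0.3·0.7000 / (0.3·0.7000 + 0.2·0.3000) ≈ 0.7778
After a geochemical assay='anomalous': P(ore) = 0.3·0.7778 / (0.3·0.7778 + 0.2·0.2222) ≈ 0.8400
After a magnetic survey='anomalous': P(ore) = 0.9·0.8400 / (0.9·0.8400 + 0.65·0.1600) ≈ 0.8791

0.879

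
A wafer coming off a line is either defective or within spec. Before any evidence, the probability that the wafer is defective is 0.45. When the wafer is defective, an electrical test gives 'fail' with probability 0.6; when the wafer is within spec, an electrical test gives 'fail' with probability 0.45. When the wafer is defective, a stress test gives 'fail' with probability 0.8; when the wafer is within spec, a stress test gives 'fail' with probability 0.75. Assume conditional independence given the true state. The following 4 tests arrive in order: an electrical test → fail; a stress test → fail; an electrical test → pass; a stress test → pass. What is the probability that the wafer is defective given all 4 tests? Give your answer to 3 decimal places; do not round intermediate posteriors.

After an electrical test='fail': P(defective) = 0.6·0.4500 / (0.6·0.4500 + 0.45·0.5500) ≈ 0.5217
After a stress test='fail': P(defective) = 0.8·0.5217 / (0.8·0.5217 + 0.75·0.4783) ≈ 0.5378
After an electrical test='pass': P(defective) = 0.4·0.5378 / (0.4·0.5378 + 0.55·0.4622) ≈ 0.4584
After a stress test='pass': P(defective) = 0.2·0.4584 / (0.2·0.4584 + 0.25·0.5416) ≈ 0.4037

0.404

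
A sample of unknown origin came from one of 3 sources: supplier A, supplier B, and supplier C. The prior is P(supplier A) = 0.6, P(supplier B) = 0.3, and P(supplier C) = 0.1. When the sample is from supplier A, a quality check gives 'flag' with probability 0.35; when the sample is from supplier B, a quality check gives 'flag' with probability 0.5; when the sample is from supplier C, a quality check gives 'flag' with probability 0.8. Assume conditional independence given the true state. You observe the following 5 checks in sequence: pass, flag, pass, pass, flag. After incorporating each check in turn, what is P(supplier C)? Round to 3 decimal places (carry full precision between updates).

After 'pass': normaliser = 0.65·0.6000 + 0.5·0.3000 + 0.2·0.1000; P(supplier A) ≈ 0.6964, P(supplier B) ≈ 0.2679, P(supplier C) ≈ 0.0357
After 'flag': normaliser = 0.35·0.6964 + 0.5·0.2679 + 0.8·0.0357; P(supplier A) ≈ 0.6000, P(supplier B) ≈ 0.3297, P(supplier C) ≈ 0.0703
After 'pass': normaliser = 0.65·0.6000 + 0.5·0.3297 + 0.2·0.0703; P(supplier A) ≈ 0.6855, P(supplier B) ≈ 0.2897, P(supplier C) ≈ 0.0247
After 'pass': normaliser = 0.65·0.6855 + 0.5·0.2897 + 0.2·0.0247; P(supplier A) ≈ 0.7484, P(supplier B) ≈ 0.2433, P(supplier C) ≈ 0.0083
After 'flag': normaliser = 0.35·0.7484 + 0.5·0.2433 + 0.8·0.0083; P(supplier A) ≈ 0.6712, P(supplier B) ≈ 0.3118, P(supplier C) ≈ 0.0170

0.017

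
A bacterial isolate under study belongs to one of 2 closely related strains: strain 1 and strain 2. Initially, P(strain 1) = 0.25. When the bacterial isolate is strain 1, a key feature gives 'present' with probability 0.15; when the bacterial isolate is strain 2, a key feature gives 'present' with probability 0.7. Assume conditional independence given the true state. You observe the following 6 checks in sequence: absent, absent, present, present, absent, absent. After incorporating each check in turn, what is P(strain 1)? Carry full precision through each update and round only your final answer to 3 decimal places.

0.497

After 'absent': P(strain 1) = 0.85·0.2500 / (0.85·0.2500 + 0.3·0.7500) ≈ 0.4857
After 'absent': P(strain 1) = 0.85·0.4857 / (0.85·0.4857 + 0.3·0.5143) ≈ 0.7280
After 'present': P(strain 1) = 0.15·0.7280 / (0.15·0.7280 + 0.7·0.2720) ≈ 0.3644
After 'present': P(strain 1) = 0.15·0.3644 / (0.15·0.3644 + 0.7·0.6356) ≈ 0.1094
After 'absent': P(strain 1) = 0.85·0.1094 / (0.85·0.1094 + 0.3·0.8906) ≈ 0.2582
After 'absent': P(strain 1) = 0.85·0.2582 / (0.85·0.2582 + 0.3·0.7418) ≈ 0.4966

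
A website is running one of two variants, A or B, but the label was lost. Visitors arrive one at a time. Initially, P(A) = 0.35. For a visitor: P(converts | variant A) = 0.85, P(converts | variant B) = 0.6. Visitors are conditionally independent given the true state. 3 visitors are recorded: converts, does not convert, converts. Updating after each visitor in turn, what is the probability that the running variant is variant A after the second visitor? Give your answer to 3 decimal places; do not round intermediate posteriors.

After 'converts': P(A) = 0.85·0.3500 / (0.85·0.3500 + 0.6·0.6500) ≈ 0.4327
After 'does not convert': P(A) = 0.15·0.4327 / (0.15·0.4327 + 0.4·0.5673) ≈ 0.2224

0.222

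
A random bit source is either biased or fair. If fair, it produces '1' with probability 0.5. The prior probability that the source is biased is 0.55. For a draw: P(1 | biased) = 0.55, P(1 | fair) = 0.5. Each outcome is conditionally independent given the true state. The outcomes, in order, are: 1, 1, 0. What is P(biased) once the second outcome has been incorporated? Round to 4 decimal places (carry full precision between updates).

0.5966

After '1': P(biased) = 0.55·0.5500 / (0.55·0.5500 + 0.5·0.4500) ≈ 0.5735
After '1': P(biased) = 0.55·0.5735 / (0.55·0.5735 + 0.5·0.4265) ≈ 0.5966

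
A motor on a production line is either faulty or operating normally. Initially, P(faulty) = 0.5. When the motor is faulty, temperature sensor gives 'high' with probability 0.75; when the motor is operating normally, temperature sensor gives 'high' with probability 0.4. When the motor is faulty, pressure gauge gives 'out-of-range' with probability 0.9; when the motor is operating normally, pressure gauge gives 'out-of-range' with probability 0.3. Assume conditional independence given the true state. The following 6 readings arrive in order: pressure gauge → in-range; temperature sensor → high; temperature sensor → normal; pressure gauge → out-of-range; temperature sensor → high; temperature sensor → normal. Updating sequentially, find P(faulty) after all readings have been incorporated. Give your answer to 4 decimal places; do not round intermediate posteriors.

0.2073

After pressure gauge='in-range': P(faulty) = 0.1·0.5000 / (0.1·0.5000 + 0.7·0.5000) ≈ 0.1250
After temperature sensor='high': P(faulty) = 0.75·0.1250 / (0.75·0.1250 + 0.4·0.8750) ≈ 0.2113
After temperature sensor='normal': P(faulty) = 0.25·0.2113 / (0.25·0.2113 + 0.6·0.7887) ≈ 0.1004
After pressure gauge='out-of-range': P(faulty) = 0.9·0.1004 / (0.9·0.1004 + 0.3·0.8996) ≈ 0.2508
After temperature sensor='high': P(faulty) = 0.75·0.2508 / (0.75·0.2508 + 0.4·0.7492) ≈ 0.3857
After temperature sensor='normal': P(faulty) = 0.25·0.3857 / (0.25·0.3857 + 0.6·0.6143) ≈ 0.2073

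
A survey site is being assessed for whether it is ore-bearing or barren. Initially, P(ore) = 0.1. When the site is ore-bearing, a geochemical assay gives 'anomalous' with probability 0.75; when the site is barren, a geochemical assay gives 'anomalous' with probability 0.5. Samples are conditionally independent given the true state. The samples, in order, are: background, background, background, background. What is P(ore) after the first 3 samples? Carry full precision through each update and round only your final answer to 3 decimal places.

0.014

After 'background': P(ore) = 0.25·0.1000 / (0.25·0.1000 + 0.5·0.9000) ≈ 0.0526
After 'background': P(ore) = 0.25·0.0526 / (0.25·0.0526 + 0.5·0.9474) ≈ 0.0270
After 'background': P(ore) = 0.25·0.0270 / (0.25·0.0270 + 0.5·0.9730) ≈ 0.0137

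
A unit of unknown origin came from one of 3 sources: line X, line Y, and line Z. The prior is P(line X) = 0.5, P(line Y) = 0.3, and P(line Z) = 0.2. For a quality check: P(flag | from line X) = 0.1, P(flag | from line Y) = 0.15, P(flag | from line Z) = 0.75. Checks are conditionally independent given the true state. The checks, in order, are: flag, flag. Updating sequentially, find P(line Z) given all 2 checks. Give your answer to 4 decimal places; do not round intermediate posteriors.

0.9054

After 'flag': normaliser = 0.1·0.5000 + 0.15·0.3000 + 0.75·0.2000; P(line X) ≈ 0.2041, P(line Y) ≈ 0.1837, P(line Z) ≈ 0.6122
After 'flag': normaliser = 0.1·0.2041 + 0.15·0.1837 + 0.75·0.6122; P(line X) ≈ 0.0402, P(line Y) ≈ 0.0543, P(line Z) ≈ 0.9054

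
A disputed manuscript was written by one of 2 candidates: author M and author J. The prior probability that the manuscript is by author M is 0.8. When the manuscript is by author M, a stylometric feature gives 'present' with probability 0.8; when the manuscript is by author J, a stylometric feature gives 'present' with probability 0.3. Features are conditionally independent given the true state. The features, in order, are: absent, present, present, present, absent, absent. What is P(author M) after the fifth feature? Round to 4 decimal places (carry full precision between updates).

After 'absent': P(author M) = 0.2·0.8000 / (0.2·0.8000 + 0.7·0.2000) ≈ 0.5333
After 'present': P(author M) = 0.8·0.5333 / (0.8·0.5333 + 0.3·0.4667) ≈ 0.7529
After 'present': P(author M) = 0.8·0.7529 / (0.8·0.7529 + 0.3·0.2471) ≈ 0.8904
After 'present': P(author M) = 0.8·0.8904 / (0.8·0.8904 + 0.3·0.1096) ≈ 0.9559
After 'absent': P(author M) = 0.2·0.9559 / (0.2·0.9559 + 0.7·0.0441) ≈ 0.8610

0.8610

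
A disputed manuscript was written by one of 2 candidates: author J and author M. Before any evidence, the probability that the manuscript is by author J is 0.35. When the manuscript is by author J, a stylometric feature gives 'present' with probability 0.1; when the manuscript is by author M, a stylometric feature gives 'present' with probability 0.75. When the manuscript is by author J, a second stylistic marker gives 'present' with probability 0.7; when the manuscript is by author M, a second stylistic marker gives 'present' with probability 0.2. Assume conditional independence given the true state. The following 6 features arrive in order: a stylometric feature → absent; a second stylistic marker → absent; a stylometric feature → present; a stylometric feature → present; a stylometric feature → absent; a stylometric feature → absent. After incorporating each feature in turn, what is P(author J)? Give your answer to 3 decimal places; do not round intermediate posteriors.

After a stylometric feature='absent': P(author J) = 0.9·0.3500 / (0.9·0.3500 + 0.25·0.6500) ≈ 0.6597
After a second stylistic marker='absent': P(author J) = 0.3·0.6597 / (0.3·0.6597 + 0.8·0.3403) ≈ 0.4209
After a stylometric feature='present': P(author J) = 0.1·0.4209 / (0.1·0.4209 + 0.75·0.5791) ≈ 0.0884
After a stylometric feature='present': P(author J) = 0.1·0.0884 / (0.1·0.0884 + 0.75·0.9116) ≈ 0.0128
After a stylometric feature='absent': P(author J) = 0.9·0.0128 / (0.9·0.0128 + 0.25·0.9872) ≈ 0.0445
After a stylometric feature='absent': P(author J) = 0.9·0.0445 / (0.9·0.0445 + 0.25·0.9555) ≈ 0.1435

0.143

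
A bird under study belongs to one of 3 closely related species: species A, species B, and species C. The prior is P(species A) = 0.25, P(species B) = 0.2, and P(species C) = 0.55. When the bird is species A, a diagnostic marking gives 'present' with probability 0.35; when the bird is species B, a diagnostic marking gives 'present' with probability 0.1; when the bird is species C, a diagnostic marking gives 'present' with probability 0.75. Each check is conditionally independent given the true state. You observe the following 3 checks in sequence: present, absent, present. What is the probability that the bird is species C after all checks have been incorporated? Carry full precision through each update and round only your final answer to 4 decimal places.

0.7809

After 'present': normaliser = 0.35·0.2500 + 0.1·0.2000 + 0.75·0.5500; P(species A) ≈ 0.1683, P(species B) ≈ 0.0385, P(species C) ≈ 0.7933
After 'absent': normaliser = 0.65·0.1683 + 0.9·0.0385 + 0.25·0.7933; P(species A) ≈ 0.3195, P(species B) ≈ 0.1011, P(species C) ≈ 0.5794
After 'present': normaliser = 0.35·0.3195 + 0.1·0.1011 + 0.75·0.5794; P(species A) ≈ 0.2010, P(species B) ≈ 0.0182, P(species C) ≈ 0.7809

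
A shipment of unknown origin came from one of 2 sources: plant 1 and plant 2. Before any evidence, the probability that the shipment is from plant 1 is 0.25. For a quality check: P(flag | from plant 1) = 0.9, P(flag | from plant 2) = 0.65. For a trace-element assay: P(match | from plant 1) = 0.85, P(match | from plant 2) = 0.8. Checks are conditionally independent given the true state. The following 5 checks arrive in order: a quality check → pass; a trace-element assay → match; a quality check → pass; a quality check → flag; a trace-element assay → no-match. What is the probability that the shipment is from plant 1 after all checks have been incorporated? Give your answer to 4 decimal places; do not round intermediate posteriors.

After a quality check='pass': P(plant 1) = 0.1·0.2500 / (0.1·0.2500 + 0.35·0.7500) ≈ 0.0870
After a trace-element assay='match': P(plant 1) = 0.85·0.0870 / (0.85·0.0870 + 0.8·0.9130) ≈ 0.0919
After a quality check='pass': P(plant 1) = 0.1·0.0919 / (0.1·0.0919 + 0.35·0.9081) ≈ 0.0281
After a quality check='flag': P(plant 1) = 0.9·0.0281 / (0.9·0.0281 + 0.65·0.9719) ≈ 0.0385
After a trace-element assay='no-match': P(plant 1) = 0.15·0.0385 / (0.15·0.0385 + 0.2·0.9615) ≈ 0.0291

0.0291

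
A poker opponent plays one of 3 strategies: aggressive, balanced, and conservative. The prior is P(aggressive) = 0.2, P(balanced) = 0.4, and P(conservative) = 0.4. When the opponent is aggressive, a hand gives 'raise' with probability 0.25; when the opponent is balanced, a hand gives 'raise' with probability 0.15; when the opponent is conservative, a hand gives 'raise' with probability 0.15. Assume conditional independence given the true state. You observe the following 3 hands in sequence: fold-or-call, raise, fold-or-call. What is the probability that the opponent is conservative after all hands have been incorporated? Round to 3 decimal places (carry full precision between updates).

0.378

After 'fold-or-call': normaliser = 0.75·0.2000 + 0.85·0.4000 + 0.85·0.4000; P(aggressive) ≈ 0.1807, P(balanced) ≈ 0.4096, P(conservative) ≈ 0.4096
After 'raise': normaliser = 0.25·0.1807 + 0.15·0.4096 + 0.15·0.4096; P(aggressive) ≈ 0.2688, P(balanced) ≈ 0.3656, P(conservative) ≈ 0.3656
After 'fold-or-call': normaliser = 0.75·0.2688 + 0.85·0.3656 + 0.85·0.3656; P(aggressive) ≈ 0.2449, P(balanced) ≈ 0.3775, P(conservative) ≈ 0.3775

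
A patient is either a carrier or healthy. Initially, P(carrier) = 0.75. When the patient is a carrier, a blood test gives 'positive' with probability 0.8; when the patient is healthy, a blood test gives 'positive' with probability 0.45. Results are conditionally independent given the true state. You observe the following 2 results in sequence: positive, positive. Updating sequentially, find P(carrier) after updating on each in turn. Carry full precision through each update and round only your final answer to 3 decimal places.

0.905

Apply Bayes' rule sequentially, carrying P(carrier) forward.
After 'positive': P(carrier) = 0.8·0.7500 / (0.8·0.7500 + 0.45·0.2500) ≈ 0.8421
After 'positive': P(carrier) = 0.8·0.8421 / (0.8·0.8421 + 0.45·0.1579) ≈ 0.9046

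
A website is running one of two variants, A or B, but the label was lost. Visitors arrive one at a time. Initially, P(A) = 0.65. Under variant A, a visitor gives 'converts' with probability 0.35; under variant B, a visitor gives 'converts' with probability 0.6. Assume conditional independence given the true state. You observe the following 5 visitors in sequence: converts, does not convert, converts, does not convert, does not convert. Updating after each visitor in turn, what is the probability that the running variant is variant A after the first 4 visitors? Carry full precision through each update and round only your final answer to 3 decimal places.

After 'converts': P(A) = 0.35·0.6500 / (0.35·0.6500 + 0.6·0.3500) ≈ 0.5200
After 'does not convert': P(A) = 0.65·0.5200 / (0.65·0.5200 + 0.4·0.4800) ≈ 0.6377
After 'converts': P(A) = 0.35·0.6377 / (0.35·0.6377 + 0.6·0.3623) ≈ 0.5066
After 'does not convert': P(A) = 0.65·0.5066 / (0.65·0.5066 + 0.4·0.4934) ≈ 0.6253

0.625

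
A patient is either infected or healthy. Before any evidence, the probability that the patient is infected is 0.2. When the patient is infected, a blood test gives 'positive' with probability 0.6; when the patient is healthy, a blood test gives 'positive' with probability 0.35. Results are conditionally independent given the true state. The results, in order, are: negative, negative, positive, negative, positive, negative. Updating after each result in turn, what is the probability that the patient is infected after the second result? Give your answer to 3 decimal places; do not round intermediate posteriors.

0.086

After 'negative': P(infected) = 0.4·0.2000 / (0.4·0.2000 + 0.65·0.8000) ≈ 0.1333
After 'negative': P(infected) = 0.4·0.1333 / (0.4·0.1333 + 0.65·0.8667) ≈ 0.0865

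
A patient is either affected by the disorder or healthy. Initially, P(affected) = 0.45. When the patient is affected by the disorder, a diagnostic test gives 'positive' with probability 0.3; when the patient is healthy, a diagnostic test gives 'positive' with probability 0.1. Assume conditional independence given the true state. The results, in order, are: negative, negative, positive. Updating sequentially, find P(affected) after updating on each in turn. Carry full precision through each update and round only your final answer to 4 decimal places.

0.5976

After 'negative': P(affected) = 0.7·0.4500 / (0.7·0.4500 + 0.9·0.5500) ≈ 0.3889
After 'negative': P(affected) = 0.7·0.3889 / (0.7·0.3889 + 0.9·0.6111) ≈ 0.3311
After 'positive': P(affected) = 0.3·0.3311 / (0.3·0.3311 + 0.1·0.6689) ≈ 0.5976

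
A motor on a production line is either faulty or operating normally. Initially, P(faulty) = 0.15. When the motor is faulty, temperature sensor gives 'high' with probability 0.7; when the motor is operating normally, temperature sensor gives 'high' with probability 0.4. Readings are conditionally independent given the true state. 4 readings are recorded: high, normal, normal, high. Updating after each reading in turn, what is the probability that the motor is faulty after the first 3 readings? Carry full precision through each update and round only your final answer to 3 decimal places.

0.072

After 'high': P(faulty) = 0.7·0.1500 / (0.7·0.1500 + 0.4·0.8500) ≈ 0.2360
After 'normal': P(faulty) = 0.3·0.2360 / (0.3·0.2360 + 0.6·0.7640) ≈ 0.1338
After 'normal': P(faulty) = 0.3·0.1338 / (0.3·0.1338 + 0.6·0.8662) ≈ 0.0717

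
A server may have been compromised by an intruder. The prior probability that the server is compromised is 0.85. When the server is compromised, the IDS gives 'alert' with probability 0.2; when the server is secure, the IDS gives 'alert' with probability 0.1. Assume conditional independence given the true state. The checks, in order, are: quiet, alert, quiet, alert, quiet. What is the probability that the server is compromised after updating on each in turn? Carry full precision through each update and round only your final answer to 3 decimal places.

0.941

After 'quiet': P(compromised) = 0.8·0.8500 / (0.8·0.8500 + 0.9·0.1500) ≈ 0.8344
After 'alert': P(compromised) = 0.2·0.8344 / (0.2·0.8344 + 0.1·0.1656) ≈ 0.9097
After 'quiet': P(compromised) = 0.8·0.9097 / (0.8·0.9097 + 0.9·0.0903) ≈ 0.8995
After 'alert': P(compromised) = 0.2·0.8995 / (0.2·0.8995 + 0.1·0.1005) ≈ 0.9471
After 'quiet': P(compromised) = 0.8·0.9471 / (0.8·0.9471 + 0.9·0.0529) ≈ 0.9409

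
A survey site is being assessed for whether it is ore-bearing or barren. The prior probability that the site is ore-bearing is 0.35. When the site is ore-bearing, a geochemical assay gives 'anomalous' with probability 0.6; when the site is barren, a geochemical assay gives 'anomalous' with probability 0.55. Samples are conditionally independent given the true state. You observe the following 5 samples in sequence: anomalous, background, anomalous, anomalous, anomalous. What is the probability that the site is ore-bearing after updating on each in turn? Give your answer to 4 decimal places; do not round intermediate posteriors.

0.4040

After 'anomalous': P(ore) = 0.6·0.3500 / (0.6·0.3500 + 0.55·0.6500) ≈ 0.3700
After 'background': P(ore) = 0.4·0.3700 / (0.4·0.3700 + 0.45·0.6300) ≈ 0.3430
After 'anomalous': P(ore) = 0.6·0.3430 / (0.6·0.3430 + 0.55·0.6570) ≈ 0.3629
After 'anomalous': P(ore) = 0.6·0.3629 / (0.6·0.3629 + 0.55·0.6371) ≈ 0.3832
After 'anomalous': P(ore) = 0.6·0.3832 / (0.6·0.3832 + 0.55·0.6168) ≈ 0.4040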